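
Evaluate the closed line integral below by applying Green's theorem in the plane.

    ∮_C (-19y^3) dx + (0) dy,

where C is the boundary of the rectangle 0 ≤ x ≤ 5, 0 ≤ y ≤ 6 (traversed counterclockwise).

Green's theorem converts the closed line integral into a double integral over the enclosed region D:

    ∮_C P dx + Q dy = ∬_D (∂Q/∂x - ∂P/∂y) dA.

Here P = -19y^3, Q = 0, so

    ∂Q/∂x = 0,    ∂P/∂y = -57y^2,
    ∂Q/∂x - ∂P/∂y = 57y^2.

D is the region 0 ≤ x ≤ 5, 0 ≤ y ≤ 6. Evaluating the double integral:

    ∬_D (57y^2) dA = ∫_0^{5} ∫_0^{6} (57y^2) dy dx.

Inner (y from 0 to 6): 4104.
Outer (x from 0 to 5): 20520.

Therefore ∮_C P dx + Q dy = 20520.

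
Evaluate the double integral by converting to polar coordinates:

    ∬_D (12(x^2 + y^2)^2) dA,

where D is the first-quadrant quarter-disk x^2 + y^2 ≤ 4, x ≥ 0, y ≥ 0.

The region D is 0 ≤ r ≤ 2, 0 ≤ θ ≤ π/2 in polar coordinates, where x = r cos(θ), y = r sin(θ), and dA = r dr dθ.

Under the substitution, the integrand becomes 12r^4, so

    ∬_D (12(x^2 + y^2)^2) dA = ∫_{0}^{π/2} ∫_{0}^{2} (12r^4) · r dr dθ.

Inner integral (in r): ∫_{0}^{2} (12r^4) · r dr = 128.

Outer integral (in θ): ∫_{0}^{π/2} (128) dθ = 64π.

Therefore ∬_D (12(x^2 + y^2)^2) dA = 64π.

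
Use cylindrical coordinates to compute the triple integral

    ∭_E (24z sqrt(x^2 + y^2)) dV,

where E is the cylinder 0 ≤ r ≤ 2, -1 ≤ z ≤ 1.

In cylindrical coordinates, x = r cos(θ), y = r sin(θ), z = z, and dV = r dr dθ dz.

The integrand becomes 24r z, so

    ∭_E (24z sqrt(x^2 + y^2)) dV = ∫_{0}^{2π} ∫_{0}^{2} ∫_{-1}^{1} (24r z) · r dz dr dθ.

Inner (z): 0.
Middle (r from 0 to 2): 0.
Outer (θ): 0.

Therefore the triple integral equals 0.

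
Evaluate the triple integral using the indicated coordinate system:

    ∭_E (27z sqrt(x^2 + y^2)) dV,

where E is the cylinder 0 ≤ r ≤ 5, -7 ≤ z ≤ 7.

In cylindrical coordinates, x = r cos(θ), y = r sin(θ), z = z, and dV = r dr dθ dz.

The integrand becomes 27r z, so

    ∭_E (27z sqrt(x^2 + y^2)) dV = ∫_{0}^{2π} ∫_{0}^{5} ∫_{-7}^{7} (27r z) · r dz dr dθ.

Inner (z): 0.
Middle (r from 0 to 5): 0.
Outer (θ): 0.

Therefore the triple integral equals 0.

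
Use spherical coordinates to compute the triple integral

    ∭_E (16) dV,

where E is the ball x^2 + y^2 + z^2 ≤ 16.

In spherical coordinates, x = ρ sin(φ) cos(θ), y = ρ sin(φ) sin(θ), z = ρ cos(φ), and dV = ρ^2 sin(φ) dρ dφ dθ.

The integrand becomes 16, so

    ∭_E (16) dV = ∫_{0}^{2π} ∫_{0}^{π} ∫_{0}^{4} (16) · ρ^2 sin(φ) dρ dφ dθ.

Inner (ρ): 1024sin(φ)/3.
Middle (φ): 2048/3.
Outer (θ): 4096π/3.

Therefore the triple integral equals 4096π/3.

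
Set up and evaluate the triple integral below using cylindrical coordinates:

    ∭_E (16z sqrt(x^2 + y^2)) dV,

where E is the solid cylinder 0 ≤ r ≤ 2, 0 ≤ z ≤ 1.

In cylindrical coordinates, x = r cos(θ), y = r sin(θ), z = z, and dV = r dr dθ dz.

The integrand becomes 16r z, so

    ∭_E (16z sqrt(x^2 + y^2)) dV = ∫_{0}^{2π} ∫_{0}^{2} ∫_{0}^{1} (16r z) · r dz dr dθ.

Inner (z): 8r^2.
Middle (r from 0 to 2): 64/3.
Outer (θ): 128π/3.

Therefore the triple integral equals 128π/3.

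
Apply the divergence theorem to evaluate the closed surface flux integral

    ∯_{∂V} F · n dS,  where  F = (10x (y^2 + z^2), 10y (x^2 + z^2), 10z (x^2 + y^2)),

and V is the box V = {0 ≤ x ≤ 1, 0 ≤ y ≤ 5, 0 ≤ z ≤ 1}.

By the divergence theorem,

    ∯_{∂V} F · n dS = ∭_V (∇ · F) dV.

Compute the divergence:
    ∇ · F = ∂F_x/∂x + ∂F_y/∂y + ∂F_z/∂z = 10y^2 + 10z^2 + 10x^2 + 10z^2 + 10x^2 + 10y^2 = 20x^2 + 20y^2 + 20z^2.

V is a rectangular box, so dV = dx dy dz with 0 ≤ x ≤ 1, 0 ≤ y ≤ 5, 0 ≤ z ≤ 1.

Integrate (20x^2 + 20y^2 + 20z^2) over V as an iterated integral:

    ∭_V (∇·F) dV = ∫_0^{1} ∫_0^{5} ∫_0^{1} (20x^2 + 20y^2 + 20z^2) dz dy dx.

Inner (z from 0 to 1): 20x^2 + 20y^2 + 20/3.
Middle (y from 0 to 5): 100x^2 + 2600/3.
Outer (x from 0 to 1): 900.

Therefore ∯_{∂V} F · n dS = 900.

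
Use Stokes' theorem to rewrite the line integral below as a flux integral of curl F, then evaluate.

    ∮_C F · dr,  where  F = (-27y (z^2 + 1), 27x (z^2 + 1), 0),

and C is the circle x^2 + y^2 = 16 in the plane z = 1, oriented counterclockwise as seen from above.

Let S be the flat disk x^2 + y^2 ≤ 16 in the plane z = 1, with upward unit normal n̂ = ẑ. By Stokes' theorem,

    ∮_C F · dr = ∬_S (∇ × F) · n̂ dS = ∬_D (curl F)_z dA,

where D is the disk x^2 + y^2 ≤ 16.

Compute the curl of F = (-27y (z^2 + 1), 27x (z^2 + 1), 0):
    (∇ × F)_x = ∂F_z/∂y - ∂F_y/∂z = -54x z,
    (∇ × F)_y = ∂F_x/∂z - ∂F_z/∂x = -54y z,
    (∇ × F)_z = ∂F_y/∂x - ∂F_x/∂y = 54z^2 + 54.

On z = 1, (curl F)_z = 108.

Convert to polar (x = r cos θ, y = r sin θ, dA = r dr dθ); the integrand becomes 108, so

    ∬_D (curl F)_z dA = ∫_0^{2π} ∫_0^{4} (108) · r dr dθ.

Inner (r from 0 to 4): 864.
Outer (θ from 0 to 2π): 1728π.

Therefore ∮_C F · dr = 1728π.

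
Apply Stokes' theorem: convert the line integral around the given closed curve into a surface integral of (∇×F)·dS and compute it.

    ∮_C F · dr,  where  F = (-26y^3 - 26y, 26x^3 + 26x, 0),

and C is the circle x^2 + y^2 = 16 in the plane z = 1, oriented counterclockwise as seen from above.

Let S be the flat disk x^2 + y^2 ≤ 16 in the plane z = 1, with upward unit normal n̂ = ẑ. By Stokes' theorem,

    ∮_C F · dr = ∬_S (∇ × F) · n̂ dS = ∬_D (curl F)_z dA,

where D is the disk x^2 + y^2 ≤ 16.

Compute the curl of F = (-26y^3 - 26y, 26x^3 + 26x, 0):
    (∇ × F)_x = ∂F_z/∂y - ∂F_y/∂z = 0,
    (∇ × F)_y = ∂F_x/∂z - ∂F_z/∂x = 0,
    (∇ × F)_z = ∂F_y/∂x - ∂F_x/∂y = 78x^2 + 78y^2 + 52.

On z = 1, (curl F)_z = 78x^2 + 78y^2 + 52.

Convert to polar (x = r cos θ, y = r sin θ, dA = r dr dθ); the integrand becomes 78r^2 + 52, so

    ∬_D (curl F)_z dA = ∫_0^{2π} ∫_0^{4} (78r^2 + 52) · r dr dθ.

Inner (r from 0 to 4): 5408.
Outer (θ from 0 to 2π): 10816π.

Therefore ∮_C F · dr = 10816π.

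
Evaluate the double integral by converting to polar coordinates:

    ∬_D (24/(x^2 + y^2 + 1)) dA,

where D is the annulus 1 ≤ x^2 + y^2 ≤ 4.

The region D is 1 ≤ r ≤ 2, 0 ≤ θ ≤ 2π in polar coordinates, where x = r cos(θ), y = r sin(θ), and dA = r dr dθ.

Under the substitution, the integrand becomes 24/(r^2 + 1), so

    ∬_D (24/(x^2 + y^2 + 1)) dA = ∫_{0}^{2π} ∫_{1}^{2} (24/(r^2 + 1)) · r dr dθ.

Inner integral (in r): ∫_{1}^{2} (24/(r^2 + 1)) · r dr = log(244140625/4096).

Outer integral (in θ): ∫_{0}^{2π} (log(244140625/4096)) dθ = log((244140625/4096)^(2π)).

Therefore ∬_D (24/(x^2 + y^2 + 1)) dA = log((244140625/4096)^(2π)).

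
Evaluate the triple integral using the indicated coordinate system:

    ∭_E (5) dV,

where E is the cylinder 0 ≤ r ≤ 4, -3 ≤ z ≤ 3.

In cylindrical coordinates, x = r cos(θ), y = r sin(θ), z = z, and dV = r dr dθ dz.

The integrand becomes 5, so

    ∭_E (5) dV = ∫_{0}^{2π} ∫_{0}^{4} ∫_{-3}^{3} (5) · r dz dr dθ.

Inner (z): 30r.
Middle (r from 0 to 4): 240.
Outer (θ): 480π.

Therefore the triple integral equals 480π.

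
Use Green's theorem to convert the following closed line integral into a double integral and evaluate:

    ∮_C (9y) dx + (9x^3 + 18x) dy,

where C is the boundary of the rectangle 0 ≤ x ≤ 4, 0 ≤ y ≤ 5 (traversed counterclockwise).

Green's theorem converts the closed line integral into a double integral over the enclosed region D:

    ∮_C P dx + Q dy = ∬_D (∂Q/∂x - ∂P/∂y) dA.

Here P = 9y, Q = 9x^3 + 18x, so

    ∂Q/∂x = 27x^2 + 18,    ∂P/∂y = 9,
    ∂Q/∂x - ∂P/∂y = 27x^2 + 9.

D is the region 0 ≤ x ≤ 4, 0 ≤ y ≤ 5. Evaluating the double integral:

    ∬_D (27x^2 + 9) dA = ∫_0^{4} ∫_0^{5} (27x^2 + 9) dy dx.

Inner (y from 0 to 5): 135x^2 + 45.
Outer (x from 0 to 4): 3060.

Therefore ∮_C P dx + Q dy = 3060.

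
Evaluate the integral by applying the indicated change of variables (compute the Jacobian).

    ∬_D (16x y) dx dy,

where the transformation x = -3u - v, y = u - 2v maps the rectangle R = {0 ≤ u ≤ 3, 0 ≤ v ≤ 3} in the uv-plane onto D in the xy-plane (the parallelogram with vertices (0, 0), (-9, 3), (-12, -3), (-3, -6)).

Compute the Jacobian determinant of (x, y) with respect to (u, v):

    ∂(x,y)/∂(u,v) = | -3  -1 | = (-3)(-2) - (-1)(1) = 7.
                   | 1  -2 |

Its absolute value is |J| = 7 (the area scaling factor).

Substituting x = -3u - v, y = u - 2v into the integrand,

    16x y → -48u^2 + 80u v + 32v^2,

so the integral becomes

    ∬_R (-48u^2 + 80u v + 32v^2) · |J| du dv = ∫_0^3 ∫_0^3 (-336u^2 + 560u v + 224v^2) dv du.

Inner (v): -1008u^2 + 2520u + 2016.
Outer (u): 8316.

Therefore ∬_D (16x y) dx dy = 8316.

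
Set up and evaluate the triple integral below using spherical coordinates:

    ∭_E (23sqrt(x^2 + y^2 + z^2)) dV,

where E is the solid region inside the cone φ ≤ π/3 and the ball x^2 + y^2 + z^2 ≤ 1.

In spherical coordinates, x = ρ sin(φ) cos(θ), y = ρ sin(φ) sin(θ), z = ρ cos(φ), and dV = ρ^2 sin(φ) dρ dφ dθ.

The integrand becomes 23ρ, so

    ∭_E (23sqrt(x^2 + y^2 + z^2)) dV = ∫_{0}^{2π} ∫_{0}^{π/3} ∫_{0}^{1} (23ρ) · ρ^2 sin(φ) dρ dφ dθ.

Inner (ρ): 23sin(φ)/4.
Middle (φ): 23/8.
Outer (θ): 23π/4.

Therefore the triple integral equals 23π/4.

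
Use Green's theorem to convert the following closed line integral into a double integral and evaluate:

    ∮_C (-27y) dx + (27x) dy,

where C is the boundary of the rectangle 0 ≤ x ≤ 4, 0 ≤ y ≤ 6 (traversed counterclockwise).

Green's theorem converts the closed line integral into a double integral over the enclosed region D:

    ∮_C P dx + Q dy = ∬_D (∂Q/∂x - ∂P/∂y) dA.

Here P = -27y, Q = 27x, so

    ∂Q/∂x = 27,    ∂P/∂y = -27,
    ∂Q/∂x - ∂P/∂y = 54.

D is the region 0 ≤ x ≤ 4, 0 ≤ y ≤ 6. Evaluating the double integral:

    ∬_D (54) dA = ∫_0^{4} ∫_0^{6} (54) dy dx.

Inner (y from 0 to 6): 324.
Outer (x from 0 to 4): 1296.

Therefore ∮_C P dx + Q dy = 1296.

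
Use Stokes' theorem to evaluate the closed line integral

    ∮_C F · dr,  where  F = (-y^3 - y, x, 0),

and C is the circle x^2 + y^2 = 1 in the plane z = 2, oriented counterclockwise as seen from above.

Let S be the flat disk x^2 + y^2 ≤ 1 in the plane z = 2, with upward unit normal n̂ = ẑ. By Stokes' theorem,

    ∮_C F · dr = ∬_S (∇ × F) · n̂ dS = ∬_D (curl F)_z dA,

where D is the disk x^2 + y^2 ≤ 1.

Compute the curl of F = (-y^3 - y, x, 0):
    (∇ × F)_x = ∂F_z/∂y - ∂F_y/∂z = 0,
    (∇ × F)_y = ∂F_x/∂z - ∂F_z/∂x = 0,
    (∇ × F)_z = ∂F_y/∂x - ∂F_x/∂y = 3y^2 + 2.

On z = 2, (curl F)_z = 3y^2 + 2.

Convert to polar (x = r cos θ, y = r sin θ, dA = r dr dθ); the integrand becomes 3r^2sin(θ)^2 + 2, so

    ∬_D (curl F)_z dA = ∫_0^{2π} ∫_0^{1} (3r^2sin(θ)^2 + 2) · r dr dθ.

Inner (r from 0 to 1): 3sin(θ)^2/4 + 1.
Outer (θ from 0 to 2π): 11π/4.

Therefore ∮_C F · dr = 11π/4.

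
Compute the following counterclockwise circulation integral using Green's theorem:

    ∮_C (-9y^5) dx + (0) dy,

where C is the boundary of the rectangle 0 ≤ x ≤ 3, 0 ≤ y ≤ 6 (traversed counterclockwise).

Green's theorem converts the closed line integral into a double integral over the enclosed region D:

    ∮_C P dx + Q dy = ∬_D (∂Q/∂x - ∂P/∂y) dA.

Here P = -9y^5, Q = 0, so

    ∂Q/∂x = 0,    ∂P/∂y = -45y^4,
    ∂Q/∂x - ∂P/∂y = 45y^4.

D is the region 0 ≤ x ≤ 3, 0 ≤ y ≤ 6. Evaluating the double integral:

    ∬_D (45y^4) dA = ∫_0^{3} ∫_0^{6} (45y^4) dy dx.

Inner (y from 0 to 6): 69984.
Outer (x from 0 to 3): 209952.

Therefore ∮_C P dx + Q dy = 209952.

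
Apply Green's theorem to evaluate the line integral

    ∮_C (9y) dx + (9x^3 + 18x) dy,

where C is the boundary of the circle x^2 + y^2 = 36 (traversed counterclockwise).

Green's theorem converts the closed line integral into a double integral over the enclosed region D:

    ∮_C P dx + Q dy = ∬_D (∂Q/∂x - ∂P/∂y) dA.

Here P = 9y, Q = 9x^3 + 18x, so

    ∂Q/∂x = 27x^2 + 18,    ∂P/∂y = 9,
    ∂Q/∂x - ∂P/∂y = 27x^2 + 9.

D is the region x^2 + y^2 ≤ 36. Evaluating the double integral:

In polar coordinates (x = r cos θ, y = r sin θ, dA = r dr dθ) the integrand becomes 27r^2cos(θ)^2 + 9, so

    ∬_D (27x^2 + 9) dA = ∫_0^{2π} ∫_0^{6} (27r^2cos(θ)^2 + 9) · r dr dθ.

Inner (r from 0 to 6): 8748cos(θ)^2 + 162.
Outer (θ from 0 to 2π): 9072π.

Therefore ∮_C P dx + Q dy = 9072π.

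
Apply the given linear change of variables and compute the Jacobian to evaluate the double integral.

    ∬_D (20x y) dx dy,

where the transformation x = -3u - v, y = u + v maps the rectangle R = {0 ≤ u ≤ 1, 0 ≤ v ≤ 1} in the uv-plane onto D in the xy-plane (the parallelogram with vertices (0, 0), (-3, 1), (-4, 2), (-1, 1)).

Compute the Jacobian determinant of (x, y) with respect to (u, v):

    ∂(x,y)/∂(u,v) = | -3  -1 | = (-3)(1) - (-1)(1) = -2.
                   | 1  1 |

Its absolute value is |J| = 2 (the area scaling factor).

Substituting x = -3u - v, y = u + v into the integrand,

    20x y → -60u^2 - 80u v - 20v^2,

so the integral becomes

    ∬_R (-60u^2 - 80u v - 20v^2) · |J| du dv = ∫_0^1 ∫_0^1 (-120u^2 - 160u v - 40v^2) dv du.

Inner (v): -120u^2 - 80u - 40/3.
Outer (u): -280/3.

Therefore ∬_D (20x y) dx dy = -280/3.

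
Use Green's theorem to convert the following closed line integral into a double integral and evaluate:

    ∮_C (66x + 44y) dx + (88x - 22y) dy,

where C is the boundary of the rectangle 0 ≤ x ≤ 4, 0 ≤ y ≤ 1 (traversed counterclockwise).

Green's theorem converts the closed line integral into a double integral over the enclosed region D:

    ∮_C P dx + Q dy = ∬_D (∂Q/∂x - ∂P/∂y) dA.

Here P = 66x + 44y, Q = 88x - 22y, so

    ∂Q/∂x = 88,    ∂P/∂y = 44,
    ∂Q/∂x - ∂P/∂y = 44.

D is the region 0 ≤ x ≤ 4, 0 ≤ y ≤ 1. Evaluating the double integral:

    ∬_D (44) dA = ∫_0^{4} ∫_0^{1} (44) dy dx.

Inner (y from 0 to 1): 44.
Outer (x from 0 to 4): 176.

Therefore ∮_C P dx + Q dy = 176.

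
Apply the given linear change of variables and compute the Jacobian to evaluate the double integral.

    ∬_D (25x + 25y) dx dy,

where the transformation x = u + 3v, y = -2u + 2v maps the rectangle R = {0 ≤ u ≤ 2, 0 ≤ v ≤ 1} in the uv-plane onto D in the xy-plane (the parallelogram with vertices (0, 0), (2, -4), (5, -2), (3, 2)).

Compute the Jacobian determinant of (x, y) with respect to (u, v):

    ∂(x,y)/∂(u,v) = | 1  3 | = (1)(2) - (3)(-2) = 8.
                   | -2  2 |

Its absolute value is |J| = 8 (the area scaling factor).

Substituting x = u + 3v, y = -2u + 2v into the integrand,

    25x + 25y → -25u + 125v,

so the integral becomes

    ∬_R (-25u + 125v) · |J| du dv = ∫_0^2 ∫_0^1 (-200u + 1000v) dv du.

Inner (v): 500 - 200u.
Outer (u): 600.

Therefore ∬_D (25x + 25y) dx dy = 600.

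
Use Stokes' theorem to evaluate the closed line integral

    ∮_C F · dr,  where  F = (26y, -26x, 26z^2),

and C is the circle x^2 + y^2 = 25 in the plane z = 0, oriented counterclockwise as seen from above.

Let S be the flat disk x^2 + y^2 ≤ 25 in the plane z = 0, with upward unit normal n̂ = ẑ. By Stokes' theorem,

    ∮_C F · dr = ∬_S (∇ × F) · n̂ dS = ∬_D (curl F)_z dA,

where D is the disk x^2 + y^2 ≤ 25.

Compute the curl of F = (26y, -26x, 26z^2):
    (∇ × F)_x = ∂F_z/∂y - ∂F_y/∂z = 0,
    (∇ × F)_y = ∂F_x/∂z - ∂F_z/∂x = 0,
    (∇ × F)_z = ∂F_y/∂x - ∂F_x/∂y = -52.

On z = 0, (curl F)_z = -52.

Convert to polar (x = r cos θ, y = r sin θ, dA = r dr dθ); the integrand becomes -52, so

    ∬_D (curl F)_z dA = ∫_0^{2π} ∫_0^{5} (-52) · r dr dθ.

Inner (r from 0 to 5): -650.
Outer (θ from 0 to 2π): -1300π.

Therefore ∮_C F · dr = -1300π.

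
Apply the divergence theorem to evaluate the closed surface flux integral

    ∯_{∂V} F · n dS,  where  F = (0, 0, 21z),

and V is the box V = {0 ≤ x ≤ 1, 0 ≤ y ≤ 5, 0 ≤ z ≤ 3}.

By the divergence theorem,

    ∯_{∂V} F · n dS = ∭_V (∇ · F) dV.

Compute the divergence:
    ∇ · F = ∂F_x/∂x + ∂F_y/∂y + ∂F_z/∂z = 0 + 0 + 21 = 21.

V is a rectangular box, so dV = dx dy dz with 0 ≤ x ≤ 1, 0 ≤ y ≤ 5, 0 ≤ z ≤ 3.

Integrate (21) over V as an iterated integral:

    ∭_V (∇·F) dV = ∫_0^{1} ∫_0^{5} ∫_0^{3} (21) dz dy dx.

Inner (z from 0 to 3): 63.
Middle (y from 0 to 5): 315.
Outer (x from 0 to 1): 315.

Therefore ∯_{∂V} F · n dS = 315.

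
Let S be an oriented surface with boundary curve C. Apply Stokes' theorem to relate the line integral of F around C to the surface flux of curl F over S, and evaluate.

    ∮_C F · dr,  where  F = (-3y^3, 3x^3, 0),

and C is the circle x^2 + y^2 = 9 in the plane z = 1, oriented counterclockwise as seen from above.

Let S be the flat disk x^2 + y^2 ≤ 9 in the plane z = 1, with upward unit normal n̂ = ẑ. By Stokes' theorem,

    ∮_C F · dr = ∬_S (∇ × F) · n̂ dS = ∬_D (curl F)_z dA,

where D is the disk x^2 + y^2 ≤ 9.

Compute the curl of F = (-3y^3, 3x^3, 0):
    (∇ × F)_x = ∂F_z/∂y - ∂F_y/∂z = 0,
    (∇ × F)_y = ∂F_x/∂z - ∂F_z/∂x = 0,
    (∇ × F)_z = ∂F_y/∂x - ∂F_x/∂y = 9x^2 + 9y^2.

On z = 1, (curl F)_z = 9x^2 + 9y^2.

Convert to polar (x = r cos θ, y = r sin θ, dA = r dr dθ); the integrand becomes 9r^2, so

    ∬_D (curl F)_z dA = ∫_0^{2π} ∫_0^{3} (9r^2) · r dr dθ.

Inner (r from 0 to 3): 729/4.
Outer (θ from 0 to 2π): 729π/2.

Therefore ∮_C F · dr = 729π/2.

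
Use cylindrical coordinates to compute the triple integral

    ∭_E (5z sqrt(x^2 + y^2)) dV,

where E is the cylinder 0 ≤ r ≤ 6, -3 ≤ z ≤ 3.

In cylindrical coordinates, x = r cos(θ), y = r sin(θ), z = z, and dV = r dr dθ dz.

The integrand becomes 5r z, so

    ∭_E (5z sqrt(x^2 + y^2)) dV = ∫_{0}^{2π} ∫_{0}^{6} ∫_{-3}^{3} (5r z) · r dz dr dθ.

Inner (z): 0.
Middle (r from 0 to 6): 0.
Outer (θ): 0.

Therefore the triple integral equals 0.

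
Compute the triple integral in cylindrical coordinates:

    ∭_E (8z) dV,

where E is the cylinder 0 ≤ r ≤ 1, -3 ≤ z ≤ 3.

In cylindrical coordinates, x = r cos(θ), y = r sin(θ), z = z, and dV = r dr dθ dz.

The integrand becomes 8z, so

    ∭_E (8z) dV = ∫_{0}^{2π} ∫_{0}^{1} ∫_{-3}^{3} (8z) · r dz dr dθ.

Inner (z): 0.
Middle (r from 0 to 1): 0.
Outer (θ): 0.

Therefore the triple integral equals 0.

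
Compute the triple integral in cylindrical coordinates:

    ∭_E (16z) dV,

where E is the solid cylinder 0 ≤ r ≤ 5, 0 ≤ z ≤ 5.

In cylindrical coordinates, x = r cos(θ), y = r sin(θ), z = z, and dV = r dr dθ dz.

The integrand becomes 16z, so

    ∭_E (16z) dV = ∫_{0}^{2π} ∫_{0}^{5} ∫_{0}^{5} (16z) · r dz dr dθ.

Inner (z): 200r.
Middle (r from 0 to 5): 2500.
Outer (θ): 5000π.

Therefore the triple integral equals 5000π.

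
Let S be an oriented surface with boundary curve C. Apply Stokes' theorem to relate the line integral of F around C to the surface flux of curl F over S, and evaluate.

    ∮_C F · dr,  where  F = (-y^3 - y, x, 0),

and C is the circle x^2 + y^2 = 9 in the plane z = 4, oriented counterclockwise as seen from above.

Let S be the flat disk x^2 + y^2 ≤ 9 in the plane z = 4, with upward unit normal n̂ = ẑ. By Stokes' theorem,

    ∮_C F · dr = ∬_S (∇ × F) · n̂ dS = ∬_D (curl F)_z dA,

where D is the disk x^2 + y^2 ≤ 9.

Compute the curl of F = (-y^3 - y, x, 0):
    (∇ × F)_x = ∂F_z/∂y - ∂F_y/∂z = 0,
    (∇ × F)_y = ∂F_x/∂z - ∂F_z/∂x = 0,
    (∇ × F)_z = ∂F_y/∂x - ∂F_x/∂y = 3y^2 + 2.

On z = 4, (curl F)_z = 3y^2 + 2.

Convert to polar (x = r cos θ, y = r sin θ, dA = r dr dθ); the integrand becomes 3r^2sin(θ)^2 + 2, so

    ∬_D (curl F)_z dA = ∫_0^{2π} ∫_0^{3} (3r^2sin(θ)^2 + 2) · r dr dθ.

Inner (r from 0 to 3): 243sin(θ)^2/4 + 9.
Outer (θ from 0 to 2π): 315π/4.

Therefore ∮_C F · dr = 315π/4.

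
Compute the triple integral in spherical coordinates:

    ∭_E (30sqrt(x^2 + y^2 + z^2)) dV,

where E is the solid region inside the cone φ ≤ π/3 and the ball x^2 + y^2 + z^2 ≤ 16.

In spherical coordinates, x = ρ sin(φ) cos(θ), y = ρ sin(φ) sin(θ), z = ρ cos(φ), and dV = ρ^2 sin(φ) dρ dφ dθ.

The integrand becomes 30ρ, so

    ∭_E (30sqrt(x^2 + y^2 + z^2)) dV = ∫_{0}^{2π} ∫_{0}^{π/3} ∫_{0}^{4} (30ρ) · ρ^2 sin(φ) dρ dφ dθ.

Inner (ρ): 1920sin(φ).
Middle (φ): 960.
Outer (θ): 1920π.

Therefore the triple integral equals 1920π.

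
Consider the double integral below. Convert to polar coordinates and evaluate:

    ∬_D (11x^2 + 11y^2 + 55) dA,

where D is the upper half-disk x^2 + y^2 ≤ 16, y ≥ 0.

The region D is 0 ≤ r ≤ 4, 0 ≤ θ ≤ π in polar coordinates, where x = r cos(θ), y = r sin(θ), and dA = r dr dθ.

Under the substitution, the integrand becomes 11r^2 + 55, so

    ∬_D (11x^2 + 11y^2 + 55) dA = ∫_{0}^{π} ∫_{0}^{4} (11r^2 + 55) · r dr dθ.

Inner integral (in r): ∫_{0}^{4} (11r^2 + 55) · r dr = 1144.

Outer integral (in θ): ∫_{0}^{π} (1144) dθ = 1144π.

Therefore ∬_D (11x^2 + 11y^2 + 55) dA = 1144π.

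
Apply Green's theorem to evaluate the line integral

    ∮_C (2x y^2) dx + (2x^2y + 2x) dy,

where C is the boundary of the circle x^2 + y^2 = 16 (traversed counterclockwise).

Green's theorem converts the closed line integral into a double integral over the enclosed region D:

    ∮_C P dx + Q dy = ∬_D (∂Q/∂x - ∂P/∂y) dA.

Here P = 2x y^2, Q = 2x^2y + 2x, so

    ∂Q/∂x = 4x y + 2,    ∂P/∂y = 4x y,
    ∂Q/∂x - ∂P/∂y = 2.

D is the region x^2 + y^2 ≤ 16. Evaluating the double integral:

In polar coordinates (x = r cos θ, y = r sin θ, dA = r dr dθ) the integrand becomes 2, so

    ∬_D (2) dA = ∫_0^{2π} ∫_0^{4} (2) · r dr dθ.

Inner (r from 0 to 4): 16.
Outer (θ from 0 to 2π): 32π.

Therefore ∮_C P dx + Q dy = 32π.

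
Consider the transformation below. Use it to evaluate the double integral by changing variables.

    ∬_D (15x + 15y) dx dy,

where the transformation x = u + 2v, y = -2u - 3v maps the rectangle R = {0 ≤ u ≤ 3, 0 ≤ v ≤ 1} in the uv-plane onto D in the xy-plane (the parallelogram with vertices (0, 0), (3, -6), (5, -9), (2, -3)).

Compute the Jacobian determinant of (x, y) with respect to (u, v):

    ∂(x,y)/∂(u,v) = | 1  2 | = (1)(-3) - (2)(-2) = 1.
                   | -2  -3 |

Its absolute value is |J| = 1 (the area scaling factor).

Substituting x = u + 2v, y = -2u - 3v into the integrand,

    15x + 15y → -15u - 15v,

so the integral becomes

    ∬_R (-15u - 15v) · |J| du dv = ∫_0^3 ∫_0^1 (-15u - 15v) dv du.

Inner (v): -15u - 15/2.
Outer (u): -90.

Therefore ∬_D (15x + 15y) dx dy = -90.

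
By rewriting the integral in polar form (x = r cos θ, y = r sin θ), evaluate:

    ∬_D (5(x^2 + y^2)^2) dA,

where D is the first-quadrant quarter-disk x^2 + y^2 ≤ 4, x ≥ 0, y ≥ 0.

The region D is 0 ≤ r ≤ 2, 0 ≤ θ ≤ π/2 in polar coordinates, where x = r cos(θ), y = r sin(θ), and dA = r dr dθ.

Under the substitution, the integrand becomes 5r^4, so

    ∬_D (5(x^2 + y^2)^2) dA = ∫_{0}^{π/2} ∫_{0}^{2} (5r^4) · r dr dθ.

Inner integral (in r): ∫_{0}^{2} (5r^4) · r dr = 160/3.

Outer integral (in θ): ∫_{0}^{π/2} (160/3) dθ = 80π/3.

Therefore ∬_D (5(x^2 + y^2)^2) dA = 80π/3.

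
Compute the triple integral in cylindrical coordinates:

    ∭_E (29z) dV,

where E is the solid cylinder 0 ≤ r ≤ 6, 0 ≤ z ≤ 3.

In cylindrical coordinates, x = r cos(θ), y = r sin(θ), z = z, and dV = r dr dθ dz.

The integrand becomes 29z, so

    ∭_E (29z) dV = ∫_{0}^{2π} ∫_{0}^{6} ∫_{0}^{3} (29z) · r dz dr dθ.

Inner (z): 261r/2.
Middle (r from 0 to 6): 2349.
Outer (θ): 4698π.

Therefore the triple integral equals 4698π.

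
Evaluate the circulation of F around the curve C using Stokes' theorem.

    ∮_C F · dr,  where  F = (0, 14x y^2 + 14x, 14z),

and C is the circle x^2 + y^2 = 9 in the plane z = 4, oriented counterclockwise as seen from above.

Let S be the flat disk x^2 + y^2 ≤ 9 in the plane z = 4, with upward unit normal n̂ = ẑ. By Stokes' theorem,

    ∮_C F · dr = ∬_S (∇ × F) · n̂ dS = ∬_D (curl F)_z dA,

where D is the disk x^2 + y^2 ≤ 9.

Compute the curl of F = (0, 14x y^2 + 14x, 14z):
    (∇ × F)_x = ∂F_z/∂y - ∂F_y/∂z = 0,
    (∇ × F)_y = ∂F_x/∂z - ∂F_z/∂x = 0,
    (∇ × F)_z = ∂F_y/∂x - ∂F_x/∂y = 14y^2 + 14.

On z = 4, (curl F)_z = 14y^2 + 14.

Convert to polar (x = r cos θ, y = r sin θ, dA = r dr dθ); the integrand becomes 14r^2sin(θ)^2 + 14, so

    ∬_D (curl F)_z dA = ∫_0^{2π} ∫_0^{3} (14r^2sin(θ)^2 + 14) · r dr dθ.

Inner (r from 0 to 3): 567sin(θ)^2/2 + 63.
Outer (θ from 0 to 2π): 819π/2.

Therefore ∮_C F · dr = 819π/2.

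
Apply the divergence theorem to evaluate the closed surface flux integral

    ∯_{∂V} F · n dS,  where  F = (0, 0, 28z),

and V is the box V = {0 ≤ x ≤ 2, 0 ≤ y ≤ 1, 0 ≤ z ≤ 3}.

By the divergence theorem,

    ∯_{∂V} F · n dS = ∭_V (∇ · F) dV.

Compute the divergence:
    ∇ · F = ∂F_x/∂x + ∂F_y/∂y + ∂F_z/∂z = 0 + 0 + 28 = 28.

V is a rectangular box, so dV = dx dy dz with 0 ≤ x ≤ 2, 0 ≤ y ≤ 1, 0 ≤ z ≤ 3.

Integrate (28) over V as an iterated integral:

    ∭_V (∇·F) dV = ∫_0^{2} ∫_0^{1} ∫_0^{3} (28) dz dy dx.

Inner (z from 0 to 3): 84.
Middle (y from 0 to 1): 84.
Outer (x from 0 to 2): 168.

Therefore ∯_{∂V} F · n dS = 168.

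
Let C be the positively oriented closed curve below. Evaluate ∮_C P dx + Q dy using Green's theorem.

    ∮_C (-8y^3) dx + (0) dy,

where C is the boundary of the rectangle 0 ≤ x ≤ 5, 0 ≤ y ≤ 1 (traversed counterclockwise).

Green's theorem converts the closed line integral into a double integral over the enclosed region D:

    ∮_C P dx + Q dy = ∬_D (∂Q/∂x - ∂P/∂y) dA.

Here P = -8y^3, Q = 0, so

    ∂Q/∂x = 0,    ∂P/∂y = -24y^2,
    ∂Q/∂x - ∂P/∂y = 24y^2.

D is the region 0 ≤ x ≤ 5, 0 ≤ y ≤ 1. Evaluating the double integral:

    ∬_D (24y^2) dA = ∫_0^{5} ∫_0^{1} (24y^2) dy dx.

Inner (y from 0 to 1): 8.
Outer (x from 0 to 5): 40.

Therefore ∮_C P dx + Q dy = 40.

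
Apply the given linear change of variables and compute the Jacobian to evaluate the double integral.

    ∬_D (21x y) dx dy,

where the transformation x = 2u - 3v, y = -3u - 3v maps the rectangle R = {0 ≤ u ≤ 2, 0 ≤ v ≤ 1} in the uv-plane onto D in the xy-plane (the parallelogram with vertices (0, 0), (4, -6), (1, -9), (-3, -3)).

Compute the Jacobian determinant of (x, y) with respect to (u, v):

    ∂(x,y)/∂(u,v) = | 2  -3 | = (2)(-3) - (-3)(-3) = -15.
                   | -3  -3 |

Its absolute value is |J| = 15 (the area scaling factor).

Substituting x = 2u - 3v, y = -3u - 3v into the integrand,

    21x y → -126u^2 + 63u v + 189v^2,

so the integral becomes

    ∬_R (-126u^2 + 63u v + 189v^2) · |J| du dv = ∫_0^2 ∫_0^1 (-1890u^2 + 945u v + 2835v^2) dv du.

Inner (v): -1890u^2 + 945u/2 + 945.
Outer (u): -2205.

Therefore ∬_D (21x y) dx dy = -2205.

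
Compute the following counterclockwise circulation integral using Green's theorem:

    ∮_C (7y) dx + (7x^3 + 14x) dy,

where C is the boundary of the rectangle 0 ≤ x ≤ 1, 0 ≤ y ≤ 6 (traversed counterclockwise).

Green's theorem converts the closed line integral into a double integral over the enclosed region D:

    ∮_C P dx + Q dy = ∬_D (∂Q/∂x - ∂P/∂y) dA.

Here P = 7y, Q = 7x^3 + 14x, so

    ∂Q/∂x = 21x^2 + 14,    ∂P/∂y = 7,
    ∂Q/∂x - ∂P/∂y = 21x^2 + 7.

D is the region 0 ≤ x ≤ 1, 0 ≤ y ≤ 6. Evaluating the double integral:

    ∬_D (21x^2 + 7) dA = ∫_0^{1} ∫_0^{6} (21x^2 + 7) dy dx.

Inner (y from 0 to 6): 126x^2 + 42.
Outer (x from 0 to 1): 84.

Therefore ∮_C P dx + Q dy = 84.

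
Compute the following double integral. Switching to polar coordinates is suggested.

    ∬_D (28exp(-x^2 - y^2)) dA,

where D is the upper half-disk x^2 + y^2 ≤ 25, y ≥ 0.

The region D is 0 ≤ r ≤ 5, 0 ≤ θ ≤ π in polar coordinates, where x = r cos(θ), y = r sin(θ), and dA = r dr dθ.

Under the substitution, the integrand becomes 28exp(-r^2), so

    ∬_D (28exp(-x^2 - y^2)) dA = ∫_{0}^{π} ∫_{0}^{5} (28exp(-r^2)) · r dr dθ.

Inner integral (in r): ∫_{0}^{5} (28exp(-r^2)) · r dr = 14 - 14exp(-25).

Outer integral (in θ): ∫_{0}^{π} (14 - 14exp(-25)) dθ = -14π exp(-25) + 14π.

Therefore ∬_D (28exp(-x^2 - y^2)) dA = -14π exp(-25) + 14π.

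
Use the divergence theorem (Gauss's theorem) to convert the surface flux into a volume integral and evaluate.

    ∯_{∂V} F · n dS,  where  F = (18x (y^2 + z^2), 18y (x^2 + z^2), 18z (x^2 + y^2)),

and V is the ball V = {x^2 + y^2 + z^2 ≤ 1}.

By the divergence theorem,

    ∯_{∂V} F · n dS = ∭_V (∇ · F) dV.

Compute the divergence:
    ∇ · F = ∂F_x/∂x + ∂F_y/∂y + ∂F_z/∂z = 18y^2 + 18z^2 + 18x^2 + 18z^2 + 18x^2 + 18y^2 = 36x^2 + 36y^2 + 36z^2.

In spherical coordinates, x = ρ sin(φ) cos(θ), y = ρ sin(φ) sin(θ), z = ρ cos(φ), dV = ρ^2 sin(φ) dρ dφ dθ, with 0 ≤ ρ ≤ 1, 0 ≤ φ ≤ π, 0 ≤ θ ≤ 2π.

The integrand, after substitution and multiplying by the volume element, becomes (36ρ^2) · ρ^2 sin(φ), so

    ∭_V (∇·F) dV = ∫_0^{2π} ∫_0^{π} ∫_0^{1} (36ρ^2) · ρ^2 sin(φ) dρ dφ dθ.

Inner (ρ from 0 to 1): 36sin(φ)/5.
Middle (φ from 0 to π): 72/5.
Outer (θ from 0 to 2π): 144π/5.

Therefore ∯_{∂V} F · n dS = 144π/5.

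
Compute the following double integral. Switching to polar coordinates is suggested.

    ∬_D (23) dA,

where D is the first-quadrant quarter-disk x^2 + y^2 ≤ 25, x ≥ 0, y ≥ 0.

The region D is 0 ≤ r ≤ 5, 0 ≤ θ ≤ π/2 in polar coordinates, where x = r cos(θ), y = r sin(θ), and dA = r dr dθ.

Under the substitution, the integrand becomes 23, so

    ∬_D (23) dA = ∫_{0}^{π/2} ∫_{0}^{5} (23) · r dr dθ.

Inner integral (in r): ∫_{0}^{5} (23) · r dr = 575/2.

Outer integral (in θ): ∫_{0}^{π/2} (575/2) dθ = 575π/4.

Therefore ∬_D (23) dA = 575π/4.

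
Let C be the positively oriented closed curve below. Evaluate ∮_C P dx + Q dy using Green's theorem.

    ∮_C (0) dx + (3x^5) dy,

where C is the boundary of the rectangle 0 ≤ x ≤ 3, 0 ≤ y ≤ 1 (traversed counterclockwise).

Green's theorem converts the closed line integral into a double integral over the enclosed region D:

    ∮_C P dx + Q dy = ∬_D (∂Q/∂x - ∂P/∂y) dA.

Here P = 0, Q = 3x^5, so

    ∂Q/∂x = 15x^4,    ∂P/∂y = 0,
    ∂Q/∂x - ∂P/∂y = 15x^4.

D is the region 0 ≤ x ≤ 3, 0 ≤ y ≤ 1. Evaluating the double integral:

    ∬_D (15x^4) dA = ∫_0^{3} ∫_0^{1} (15x^4) dy dx.

Inner (y from 0 to 1): 15x^4.
Outer (x from 0 to 3): 729.

Therefore ∮_C P dx + Q dy = 729.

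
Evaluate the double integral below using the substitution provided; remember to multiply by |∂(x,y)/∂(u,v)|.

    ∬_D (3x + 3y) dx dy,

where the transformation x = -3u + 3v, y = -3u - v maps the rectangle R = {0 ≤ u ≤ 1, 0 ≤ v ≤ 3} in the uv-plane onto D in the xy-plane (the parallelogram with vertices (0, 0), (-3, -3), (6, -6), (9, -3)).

Compute the Jacobian determinant of (x, y) with respect to (u, v):

    ∂(x,y)/∂(u,v) = | -3  3 | = (-3)(-1) - (3)(-3) = 12.
                   | -3  -1 |

Its absolute value is |J| = 12 (the area scaling factor).

Substituting x = -3u + 3v, y = -3u - v into the integrand,

    3x + 3y → -18u + 6v,

so the integral becomes

    ∬_R (-18u + 6v) · |J| du dv = ∫_0^1 ∫_0^3 (-216u + 72v) dv du.

Inner (v): 324 - 648u.
Outer (u): 0.

Therefore ∬_D (3x + 3y) dx dy = 0.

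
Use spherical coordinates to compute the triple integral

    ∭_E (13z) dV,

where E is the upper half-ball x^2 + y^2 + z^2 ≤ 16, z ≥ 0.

In spherical coordinates, x = ρ sin(φ) cos(θ), y = ρ sin(φ) sin(θ), z = ρ cos(φ), and dV = ρ^2 sin(φ) dρ dφ dθ.

The integrand becomes 13ρ cos(φ), so

    ∭_E (13z) dV = ∫_{0}^{2π} ∫_{0}^{π/2} ∫_{0}^{4} (13ρ cos(φ)) · ρ^2 sin(φ) dρ dφ dθ.

Inner (ρ): 416sin(2φ).
Middle (φ): 416.
Outer (θ): 832π.

Therefore the triple integral equals 832π.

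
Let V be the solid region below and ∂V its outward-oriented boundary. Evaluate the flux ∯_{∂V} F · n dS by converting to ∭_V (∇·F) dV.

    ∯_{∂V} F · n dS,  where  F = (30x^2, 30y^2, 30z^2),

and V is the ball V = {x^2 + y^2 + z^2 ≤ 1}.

By the divergence theorem,

    ∯_{∂V} F · n dS = ∭_V (∇ · F) dV.

Compute the divergence:
    ∇ · F = ∂F_x/∂x + ∂F_y/∂y + ∂F_z/∂z = 60x + 60y + 60z.

In spherical coordinates, x = ρ sin(φ) cos(θ), y = ρ sin(φ) sin(θ), z = ρ cos(φ), dV = ρ^2 sin(φ) dρ dφ dθ, with 0 ≤ ρ ≤ 1, 0 ≤ φ ≤ π, 0 ≤ θ ≤ 2π.

The integrand, after substitution and multiplying by the volume element, becomes (60ρ (sqrt(2)sin(φ)sin(θ + π/4) + cos(φ))) · ρ^2 sin(φ), so

    ∭_V (∇·F) dV = ∫_0^{2π} ∫_0^{π} ∫_0^{1} (60ρ (sqrt(2)sin(φ)sin(θ + π/4) + cos(φ))) · ρ^2 sin(φ) dρ dφ dθ.

Inner (ρ from 0 to 1): 15(sqrt(2)sin(φ)sin(θ + π/4) + cos(φ))sin(φ).
Middle (φ from 0 to π): 15sqrt(2)π sin(θ + π/4)/2.
Outer (θ from 0 to 2π): 0.

Therefore ∯_{∂V} F · n dS = 0.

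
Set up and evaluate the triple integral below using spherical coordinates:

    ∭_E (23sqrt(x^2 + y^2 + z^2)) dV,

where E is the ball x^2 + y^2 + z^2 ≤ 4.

In spherical coordinates, x = ρ sin(φ) cos(θ), y = ρ sin(φ) sin(θ), z = ρ cos(φ), and dV = ρ^2 sin(φ) dρ dφ dθ.

The integrand becomes 23ρ, so

    ∭_E (23sqrt(x^2 + y^2 + z^2)) dV = ∫_{0}^{2π} ∫_{0}^{π} ∫_{0}^{2} (23ρ) · ρ^2 sin(φ) dρ dφ dθ.

Inner (ρ): 92sin(φ).
Middle (φ): 184.
Outer (θ): 368π.

Therefore the triple integral equals 368π.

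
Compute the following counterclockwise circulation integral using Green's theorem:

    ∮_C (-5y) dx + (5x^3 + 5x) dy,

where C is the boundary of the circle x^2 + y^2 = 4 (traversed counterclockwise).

Green's theorem converts the closed line integral into a double integral over the enclosed region D:

    ∮_C P dx + Q dy = ∬_D (∂Q/∂x - ∂P/∂y) dA.

Here P = -5y, Q = 5x^3 + 5x, so

    ∂Q/∂x = 15x^2 + 5,    ∂P/∂y = -5,
    ∂Q/∂x - ∂P/∂y = 15x^2 + 10.

D is the region x^2 + y^2 ≤ 4. Evaluating the double integral:

In polar coordinates (x = r cos θ, y = r sin θ, dA = r dr dθ) the integrand becomes 15r^2cos(θ)^2 + 10, so

    ∬_D (15x^2 + 10) dA = ∫_0^{2π} ∫_0^{2} (15r^2cos(θ)^2 + 10) · r dr dθ.

Inner (r from 0 to 2): 60cos(θ)^2 + 20.
Outer (θ from 0 to 2π): 100π.

Therefore ∮_C P dx + Q dy = 100π.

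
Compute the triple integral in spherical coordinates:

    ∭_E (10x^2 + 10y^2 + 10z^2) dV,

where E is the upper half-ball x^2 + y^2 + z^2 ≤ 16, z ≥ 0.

In spherical coordinates, x = ρ sin(φ) cos(θ), y = ρ sin(φ) sin(θ), z = ρ cos(φ), and dV = ρ^2 sin(φ) dρ dφ dθ.

The integrand becomes 10ρ^2, so

    ∭_E (10x^2 + 10y^2 + 10z^2) dV = ∫_{0}^{2π} ∫_{0}^{π/2} ∫_{0}^{4} (10ρ^2) · ρ^2 sin(φ) dρ dφ dθ.

Inner (ρ): 2048sin(φ).
Middle (φ): 2048.
Outer (θ): 4096π.

Therefore the triple integral equals 4096π.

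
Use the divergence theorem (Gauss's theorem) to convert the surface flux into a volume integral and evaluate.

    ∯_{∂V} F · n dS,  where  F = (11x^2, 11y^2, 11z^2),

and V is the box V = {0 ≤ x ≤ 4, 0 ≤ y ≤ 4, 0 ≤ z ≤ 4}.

By the divergence theorem,

    ∯_{∂V} F · n dS = ∭_V (∇ · F) dV.

Compute the divergence:
    ∇ · F = ∂F_x/∂x + ∂F_y/∂y + ∂F_z/∂z = 22x + 22y + 22z.

V is a rectangular box, so dV = dx dy dz with 0 ≤ x ≤ 4, 0 ≤ y ≤ 4, 0 ≤ z ≤ 4.

Integrate (22x + 22y + 22z) over V as an iterated integral:

    ∭_V (∇·F) dV = ∫_0^{4} ∫_0^{4} ∫_0^{4} (22x + 22y + 22z) dz dy dx.

Inner (z from 0 to 4): 88x + 88y + 176.
Middle (y from 0 to 4): 352x + 1408.
Outer (x from 0 to 4): 8448.

Therefore ∯_{∂V} F · n dS = 8448.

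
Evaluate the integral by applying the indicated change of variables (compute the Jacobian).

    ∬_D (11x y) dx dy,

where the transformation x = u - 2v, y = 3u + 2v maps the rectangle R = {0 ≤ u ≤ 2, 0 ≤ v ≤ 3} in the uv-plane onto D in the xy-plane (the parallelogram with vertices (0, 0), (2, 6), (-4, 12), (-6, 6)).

Compute the Jacobian determinant of (x, y) with respect to (u, v):

    ∂(x,y)/∂(u,v) = | 1  -2 | = (1)(2) - (-2)(3) = 8.
                   | 3  2 |

Its absolute value is |J| = 8 (the area scaling factor).

Substituting x = u - 2v, y = 3u + 2v into the integrand,

    11x y → 33u^2 - 44u v - 44v^2,

so the integral becomes

    ∬_R (33u^2 - 44u v - 44v^2) · |J| du dv = ∫_0^2 ∫_0^3 (264u^2 - 352u v - 352v^2) dv du.

Inner (v): 792u^2 - 1584u - 3168.
Outer (u): -7392.

Therefore ∬_D (11x y) dx dy = -7392.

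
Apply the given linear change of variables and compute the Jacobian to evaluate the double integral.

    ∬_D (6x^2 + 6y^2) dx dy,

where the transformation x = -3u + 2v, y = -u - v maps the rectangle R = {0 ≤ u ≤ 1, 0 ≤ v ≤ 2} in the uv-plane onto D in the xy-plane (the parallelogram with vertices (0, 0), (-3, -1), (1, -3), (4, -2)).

Compute the Jacobian determinant of (x, y) with respect to (u, v):

    ∂(x,y)/∂(u,v) = | -3  2 | = (-3)(-1) - (2)(-1) = 5.
                   | -1  -1 |

Its absolute value is |J| = 5 (the area scaling factor).

Substituting x = -3u + 2v, y = -u - v into the integrand,

    6x^2 + 6y^2 → 60u^2 - 60u v + 30v^2,

so the integral becomes

    ∬_R (60u^2 - 60u v + 30v^2) · |J| du dv = ∫_0^1 ∫_0^2 (300u^2 - 300u v + 150v^2) dv du.

Inner (v): 600u^2 - 600u + 400.
Outer (u): 300.

Therefore ∬_D (6x^2 + 6y^2) dx dy = 300.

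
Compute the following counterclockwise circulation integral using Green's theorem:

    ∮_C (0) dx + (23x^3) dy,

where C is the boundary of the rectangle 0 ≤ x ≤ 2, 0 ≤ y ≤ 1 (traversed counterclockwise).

Green's theorem converts the closed line integral into a double integral over the enclosed region D:

    ∮_C P dx + Q dy = ∬_D (∂Q/∂x - ∂P/∂y) dA.

Here P = 0, Q = 23x^3, so

    ∂Q/∂x = 69x^2,    ∂P/∂y = 0,
    ∂Q/∂x - ∂P/∂y = 69x^2.

D is the region 0 ≤ x ≤ 2, 0 ≤ y ≤ 1. Evaluating the double integral:

    ∬_D (69x^2) dA = ∫_0^{2} ∫_0^{1} (69x^2) dy dx.

Inner (y from 0 to 1): 69x^2.
Outer (x from 0 to 2): 184.

Therefore ∮_C P dx + Q dy = 184.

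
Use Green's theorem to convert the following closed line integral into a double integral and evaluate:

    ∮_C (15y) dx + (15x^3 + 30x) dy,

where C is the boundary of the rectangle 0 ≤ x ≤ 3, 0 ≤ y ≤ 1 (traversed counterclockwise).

Green's theorem converts the closed line integral into a double integral over the enclosed region D:

    ∮_C P dx + Q dy = ∬_D (∂Q/∂x - ∂P/∂y) dA.

Here P = 15y, Q = 15x^3 + 30x, so

    ∂Q/∂x = 45x^2 + 30,    ∂P/∂y = 15,
    ∂Q/∂x - ∂P/∂y = 45x^2 + 15.

D is the region 0 ≤ x ≤ 3, 0 ≤ y ≤ 1. Evaluating the double integral:

    ∬_D (45x^2 + 15) dA = ∫_0^{3} ∫_0^{1} (45x^2 + 15) dy dx.

Inner (y from 0 to 1): 45x^2 + 15.
Outer (x from 0 to 3): 450.

Therefore ∮_C P dx + Q dy = 450.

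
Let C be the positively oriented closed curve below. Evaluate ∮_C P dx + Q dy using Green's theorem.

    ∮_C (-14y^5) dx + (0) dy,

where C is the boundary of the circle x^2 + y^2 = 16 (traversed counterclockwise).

Green's theorem converts the closed line integral into a double integral over the enclosed region D:

    ∮_C P dx + Q dy = ∬_D (∂Q/∂x - ∂P/∂y) dA.

Here P = -14y^5, Q = 0, so

    ∂Q/∂x = 0,    ∂P/∂y = -70y^4,
    ∂Q/∂x - ∂P/∂y = 70y^4.

D is the region x^2 + y^2 ≤ 16. Evaluating the double integral:

In polar coordinates (x = r cos θ, y = r sin θ, dA = r dr dθ) the integrand becomes 70r^4sin(θ)^4, so

    ∬_D (70y^4) dA = ∫_0^{2π} ∫_0^{4} (70r^4sin(θ)^4) · r dr dθ.

Inner (r from 0 to 4): 143360sin(θ)^4/3.
Outer (θ from 0 to 2π): 35840π.

Therefore ∮_C P dx + Q dy = 35840π.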